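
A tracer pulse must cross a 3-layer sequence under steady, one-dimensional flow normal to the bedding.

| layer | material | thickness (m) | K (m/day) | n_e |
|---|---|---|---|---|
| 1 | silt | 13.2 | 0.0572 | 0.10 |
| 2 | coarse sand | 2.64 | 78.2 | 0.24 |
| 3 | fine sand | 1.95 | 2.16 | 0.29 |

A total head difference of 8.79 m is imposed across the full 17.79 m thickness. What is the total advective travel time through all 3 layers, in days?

66.4

With flow normal to the layers, continuity requires the same specific discharge q through every layer.
Σ(b_i/K_i) = 13.2/0.0572 + 2.64/78.2 + 1.95/2.16 = 231.7 d.
q = Δh / Σ(b_i/K_i) = 8.79 / 231.7 = 0.03794 m/day.
In each layer the seepage velocity is v_i = q/n_i, so the layer transit time is t_i = b_i·n_i / q:
  layer 1 (silt): t_1 = 13.2 × 0.10 / 0.03794 = 34.80 d
  layer 2 (coarse sand): t_2 = 2.64 × 0.24 / 0.03794 = 16.70 d
  layer 3 (fine sand): t_3 = 1.95 × 0.29 / 0.03794 = 14.91 d
Total t = Σ t_i = 66.40 days.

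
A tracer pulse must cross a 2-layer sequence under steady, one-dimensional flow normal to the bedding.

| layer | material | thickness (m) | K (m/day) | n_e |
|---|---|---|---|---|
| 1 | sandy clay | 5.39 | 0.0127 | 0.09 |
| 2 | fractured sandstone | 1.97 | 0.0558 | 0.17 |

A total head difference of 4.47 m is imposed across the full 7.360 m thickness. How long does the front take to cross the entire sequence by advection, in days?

With flow normal to the layers, continuity requires the same specific discharge q through every layer.
Σ(b_i/K_i) = 5.39/0.0127 + 1.97/0.0558 = 459.7 d.
q = Δh / Σ(b_i/K_i) = 4.47 / 459.7 = 0.009723 m/day.
In each layer the seepage velocity is v_i = q/n_i, so the layer transit time is t_i = b_i·n_i / q:
  layer 1 (sandy clay): t_1 = 5.39 × 0.09 / 0.009723 = 49.89 d
  layer 2 (fractured sandstone): t_2 = 1.97 × 0.17 / 0.009723 = 34.44 d
Total t = Σ t_i = 84.33 days.

84.3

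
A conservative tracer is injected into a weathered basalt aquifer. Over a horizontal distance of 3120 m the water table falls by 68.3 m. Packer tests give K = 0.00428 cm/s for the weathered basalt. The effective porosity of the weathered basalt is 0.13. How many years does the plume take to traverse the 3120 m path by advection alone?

13.7

Convert K: 0.00428 cm/s × 864 = 3.698 m/day.
Hydraulic gradient i = Δh / L = 68.3 / 3120 = 0.02189.
Darcy flux q = K · i = 3.698 × 0.02189 = 0.08095 m/day.
Seepage velocity v = q / n_e = 0.08095 / 0.13 = 0.6227 m/day.
Travel time t = L / v = 3120 / 0.6227 = 5010 days = 13.72 years.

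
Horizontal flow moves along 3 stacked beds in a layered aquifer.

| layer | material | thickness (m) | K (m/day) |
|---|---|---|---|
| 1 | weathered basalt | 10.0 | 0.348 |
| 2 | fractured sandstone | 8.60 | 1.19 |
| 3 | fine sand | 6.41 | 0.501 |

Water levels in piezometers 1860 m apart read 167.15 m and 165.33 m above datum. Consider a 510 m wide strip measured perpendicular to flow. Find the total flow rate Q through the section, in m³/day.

8.45

Flow is parallel to layering, so each bed carries its own Darcy discharge and the transmissivities add.
Σ(K_i·b_i) = 0.348×10.0 + 1.19×8.60 + 0.501×6.41 = 16.93 m²/day.
Hydraulic gradient i = (167.15 − 165.33) / 1860 = 1.82 / 1860 = 0.0009785.
Q = Σ(K_i·b_i) · W · i = 16.93 × 510 × 0.0009785 = 8.446 m³/day.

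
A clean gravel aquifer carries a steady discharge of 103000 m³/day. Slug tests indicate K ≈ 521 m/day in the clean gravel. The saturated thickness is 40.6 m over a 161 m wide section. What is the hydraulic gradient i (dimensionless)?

0.0302

Cross-sectional area A = 161 × 40.6 = 6537 m².
From Q = K·A·i, i = Q / (K·A) = 103000 / (521.0 × 6537) = 0.03024.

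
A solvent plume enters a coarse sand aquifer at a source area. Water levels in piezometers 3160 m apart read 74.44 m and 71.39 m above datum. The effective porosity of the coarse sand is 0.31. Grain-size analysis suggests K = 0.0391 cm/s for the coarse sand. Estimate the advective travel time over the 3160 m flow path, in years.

82.3

Convert K: 0.0391 cm/s × 864 = 33.78 m/day.
Hydraulic gradient i = (74.44 − 71.39) / 3160 = 3.05 / 3160 = 0.0009652.
Darcy flux q = K · i = 33.78 × 0.0009652 = 0.03261 m/day.
Seepage velocity v = q / n_e = 0.03261 / 0.31 = 0.1052 m/day.
Travel time t = L / v = 3160 / 0.1052 = 30043 days = 82.25 years.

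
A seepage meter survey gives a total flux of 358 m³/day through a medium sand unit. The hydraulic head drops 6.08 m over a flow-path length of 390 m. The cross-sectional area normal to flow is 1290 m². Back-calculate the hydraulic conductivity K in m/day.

17.8

Hydraulic gradient i = Δh / L = 6.08 / 390 = 0.01559.
From Q = K·A·i, K = Q / (A·i) = 358 / (1290 × 0.01559) = 17.80 m/day.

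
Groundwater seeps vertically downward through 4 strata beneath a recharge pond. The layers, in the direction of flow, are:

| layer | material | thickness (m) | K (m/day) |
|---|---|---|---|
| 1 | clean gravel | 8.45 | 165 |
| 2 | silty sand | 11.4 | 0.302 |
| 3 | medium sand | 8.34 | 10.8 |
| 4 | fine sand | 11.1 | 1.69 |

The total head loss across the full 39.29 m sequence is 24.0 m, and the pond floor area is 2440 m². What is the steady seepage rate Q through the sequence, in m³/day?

Flow is perpendicular to layering, so the layers act in series and the equivalent K is the thickness-weighted harmonic mean.
Total thickness L = 8.45 + 11.4 + 8.34 + 11.1 = 39.29 m.
Σ(b_i/K_i) = 8.45/165 + 11.4/0.302 + 8.34/10.8 + 11.1/1.69 = 45.14 d.
K_eq = L / Σ(b_i/K_i) = 39.29 / 45.14 = 0.8704 m/day.
Q = K_eq · A · (Δh/L) = 0.8704 × 2440 × (24.0/39.29) = 1297 m³/day.

1300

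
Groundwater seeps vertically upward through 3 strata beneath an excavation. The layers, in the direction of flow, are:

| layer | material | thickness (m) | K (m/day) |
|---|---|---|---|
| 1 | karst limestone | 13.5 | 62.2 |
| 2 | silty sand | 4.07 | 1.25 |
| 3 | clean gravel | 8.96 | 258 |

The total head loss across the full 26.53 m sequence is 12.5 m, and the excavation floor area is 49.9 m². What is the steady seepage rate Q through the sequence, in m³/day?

178

Flow is perpendicular to layering, so the layers act in series and the equivalent K is the thickness-weighted harmonic mean.
Total thickness L = 13.5 + 4.07 + 8.96 = 26.53 m.
Σ(b_i/K_i) = 13.5/62.2 + 4.07/1.25 + 8.96/258 = 3.508 d.
K_eq = L / Σ(b_i/K_i) = 26.53 / 3.508 = 7.563 m/day.
Q = K_eq · A · (Δh/L) = 7.563 × 49.9 × (12.5/26.53) = 177.8 m³/day.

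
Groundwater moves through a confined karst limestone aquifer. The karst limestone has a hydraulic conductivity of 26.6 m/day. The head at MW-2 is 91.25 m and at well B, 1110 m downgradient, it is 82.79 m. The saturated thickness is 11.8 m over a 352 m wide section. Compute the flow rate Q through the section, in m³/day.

842

Cross-sectional area A = 352 × 11.8 = 4154 m².
Hydraulic gradient i = (91.25 − 82.79) / 1110 = 8.46 / 1110 = 0.007622.
Darcy's law: Q = K · A · i = 26.60 × 4154 × 0.007622 = 842.1 m³/day.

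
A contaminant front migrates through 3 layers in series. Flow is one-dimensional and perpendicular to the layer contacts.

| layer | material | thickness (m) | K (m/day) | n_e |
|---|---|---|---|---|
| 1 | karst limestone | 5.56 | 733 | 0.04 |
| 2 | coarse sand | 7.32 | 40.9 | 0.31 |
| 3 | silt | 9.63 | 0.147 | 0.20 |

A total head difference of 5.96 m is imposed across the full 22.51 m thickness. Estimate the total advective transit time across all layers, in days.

With flow normal to the layers, continuity requires the same specific discharge q through every layer.
Σ(b_i/K_i) = 5.56/733 + 7.32/40.9 + 9.63/0.147 = 65.70 d.
q = Δh / Σ(b_i/K_i) = 5.96 / 65.70 = 0.09072 m/day.
In each layer the seepage velocity is v_i = q/n_i, so the layer transit time is t_i = b_i·n_i / q:
  layer 1 (karst limestone): t_1 = 5.56 × 0.04 / 0.09072 = 2.452 d
  layer 2 (coarse sand): t_2 = 7.32 × 0.31 / 0.09072 = 25.01 d
  layer 3 (silt): t_3 = 9.63 × 0.20 / 0.09072 = 21.23 d
Total t = Σ t_i = 48.69 days.

48.7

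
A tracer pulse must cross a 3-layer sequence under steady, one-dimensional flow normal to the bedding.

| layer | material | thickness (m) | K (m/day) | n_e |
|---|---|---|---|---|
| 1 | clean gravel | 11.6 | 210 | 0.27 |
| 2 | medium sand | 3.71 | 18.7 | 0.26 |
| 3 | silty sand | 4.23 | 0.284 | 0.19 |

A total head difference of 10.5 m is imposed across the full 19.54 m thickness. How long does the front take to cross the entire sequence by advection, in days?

With flow normal to the layers, continuity requires the same specific discharge q through every layer.
Σ(b_i/K_i) = 11.6/210 + 3.71/18.7 + 4.23/0.284 = 15.15 d.
q = Δh / Σ(b_i/K_i) = 10.5 / 15.15 = 0.6932 m/day.
In each layer the seepage velocity is v_i = q/n_i, so the layer transit time is t_i = b_i·n_i / q:
  layer 1 (clean gravel): t_1 = 11.6 × 0.27 / 0.6932 = 4.518 d
  layer 2 (medium sand): t_2 = 3.71 × 0.26 / 0.6932 = 1.392 d
  layer 3 (silty sand): t_3 = 4.23 × 0.19 / 0.6932 = 1.159 d
Total t = Σ t_i = 7.069 days.

7.07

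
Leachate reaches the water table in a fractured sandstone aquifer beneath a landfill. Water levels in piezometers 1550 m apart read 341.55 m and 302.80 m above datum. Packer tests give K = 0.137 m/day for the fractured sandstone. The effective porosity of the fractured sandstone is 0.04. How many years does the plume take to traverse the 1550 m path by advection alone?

Hydraulic gradient i = (341.55 − 302.80) / 1550 = 38.75 / 1550 = 0.02500.
Darcy flux q = K · i = 0.1370 × 0.02500 = 0.003425 m/day.
Seepage velocity v = q / n_e = 0.003425 / 0.04 = 0.08563 m/day.
Travel time t = L / v = 1550 / 0.08563 = 18102 days = 49.56 years.

49.6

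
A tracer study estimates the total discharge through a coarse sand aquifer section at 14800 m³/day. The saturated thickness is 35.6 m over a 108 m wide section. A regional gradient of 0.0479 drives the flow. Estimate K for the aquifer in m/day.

80.4

Cross-sectional area A = 108 × 35.6 = 3845 m².
Hydraulic gradient i = 0.0479.
From Q = K·A·i, K = Q / (A·i) = 14800 / (3845 × 0.04790) = 80.36 m/day.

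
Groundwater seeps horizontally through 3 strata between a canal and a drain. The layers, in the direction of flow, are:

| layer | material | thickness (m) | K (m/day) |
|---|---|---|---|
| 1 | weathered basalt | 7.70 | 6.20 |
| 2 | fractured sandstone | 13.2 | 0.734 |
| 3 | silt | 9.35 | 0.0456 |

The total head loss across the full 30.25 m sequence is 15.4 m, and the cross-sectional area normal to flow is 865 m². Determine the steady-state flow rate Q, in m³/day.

59.4

Flow is perpendicular to layering, so the layers act in series and the equivalent K is the thickness-weighted harmonic mean.
Total thickness L = 7.70 + 13.2 + 9.35 = 30.25 m.
Σ(b_i/K_i) = 7.70/6.20 + 13.2/0.734 + 9.35/0.0456 = 224.3 d.
K_eq = L / Σ(b_i/K_i) = 30.25 / 224.3 = 0.1349 m/day.
Q = K_eq · A · (Δh/L) = 0.1349 × 865 × (15.4/30.25) = 59.40 m³/day.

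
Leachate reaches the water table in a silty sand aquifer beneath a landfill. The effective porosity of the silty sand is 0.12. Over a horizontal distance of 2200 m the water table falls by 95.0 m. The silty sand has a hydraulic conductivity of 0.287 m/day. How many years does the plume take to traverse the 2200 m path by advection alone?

58.3

Hydraulic gradient i = Δh / L = 95.0 / 2200 = 0.04318.
Darcy flux q = K · i = 0.2870 × 0.04318 = 0.01239 m/day.
Seepage velocity v = q / n_e = 0.01239 / 0.12 = 0.1033 m/day.
Travel time t = L / v = 2200 / 0.1033 = 21302 days = 58.32 years.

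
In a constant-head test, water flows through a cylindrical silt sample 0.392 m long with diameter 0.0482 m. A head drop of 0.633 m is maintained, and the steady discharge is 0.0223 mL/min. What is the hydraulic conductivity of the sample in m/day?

0.0109

Cross-sectional area A = π·(d/2)² = π × (0.0482/2)² = 0.001825 m².
Convert discharge: 0.0223 mL/min = 3.717e-10 m³/s.
Darcy's law rearranged: K = Q·L / (A·Δh) = 3.717e-10 × 0.392 / (0.001825 × 0.633) = 1.261e-07 m/s = 0.01090 m/day.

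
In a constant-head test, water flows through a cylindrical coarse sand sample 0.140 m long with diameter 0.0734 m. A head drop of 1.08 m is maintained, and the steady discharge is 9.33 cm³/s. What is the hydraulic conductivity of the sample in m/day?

24.7

Cross-sectional area A = π·(d/2)² = π × (0.0734/2)² = 0.004231 m².
Convert discharge: 9.33 cm³/s = 9.330e-06 m³/s.
Darcy's law rearranged: K = Q·L / (A·Δh) = 9.330e-06 × 0.140 / (0.004231 × 1.08) = 0.0002858 m/s = 24.70 m/day.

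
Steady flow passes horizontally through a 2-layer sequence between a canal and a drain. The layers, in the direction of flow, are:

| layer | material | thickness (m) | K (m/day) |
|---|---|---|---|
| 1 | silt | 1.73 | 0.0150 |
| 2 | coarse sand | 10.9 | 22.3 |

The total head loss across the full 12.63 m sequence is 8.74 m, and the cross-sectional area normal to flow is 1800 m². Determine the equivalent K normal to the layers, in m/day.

0.109

Flow is perpendicular to layering, so the layers act in series and the equivalent K is the thickness-weighted harmonic mean.
Total thickness L = 1.73 + 10.9 = 12.63 m.
Σ(b_i/K_i) = 1.73/0.0150 + 10.9/22.3 = 115.8 d.
K_eq = L / Σ(b_i/K_i) = 12.63 / 115.8 = 0.1090 m/day.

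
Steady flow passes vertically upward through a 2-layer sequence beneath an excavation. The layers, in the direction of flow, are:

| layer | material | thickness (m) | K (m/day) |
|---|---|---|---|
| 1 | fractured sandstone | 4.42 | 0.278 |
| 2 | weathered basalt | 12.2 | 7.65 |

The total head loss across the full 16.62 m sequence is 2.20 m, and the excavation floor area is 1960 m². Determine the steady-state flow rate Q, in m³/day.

Flow is perpendicular to layering, so the layers act in series and the equivalent K is the thickness-weighted harmonic mean.
Total thickness L = 4.42 + 12.2 = 16.62 m.
Σ(b_i/K_i) = 4.42/0.278 + 12.2/7.65 = 17.49 d.
K_eq = L / Σ(b_i/K_i) = 16.62 / 17.49 = 0.9500 m/day.
Q = K_eq · A · (Δh/L) = 0.9500 × 1960 × (2.20/16.62) = 246.5 m³/day.

246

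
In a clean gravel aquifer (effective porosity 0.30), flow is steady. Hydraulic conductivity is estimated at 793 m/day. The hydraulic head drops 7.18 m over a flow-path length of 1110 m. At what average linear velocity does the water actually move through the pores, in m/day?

Hydraulic gradient i = Δh / L = 7.18 / 1110 = 0.006468.
Darcy flux q = K · i = 793.0 × 0.006468 = 5.129 m/day.
Seepage velocity v = q / n_e = 5.129 / 0.30 = 17.10 m/day.

17.1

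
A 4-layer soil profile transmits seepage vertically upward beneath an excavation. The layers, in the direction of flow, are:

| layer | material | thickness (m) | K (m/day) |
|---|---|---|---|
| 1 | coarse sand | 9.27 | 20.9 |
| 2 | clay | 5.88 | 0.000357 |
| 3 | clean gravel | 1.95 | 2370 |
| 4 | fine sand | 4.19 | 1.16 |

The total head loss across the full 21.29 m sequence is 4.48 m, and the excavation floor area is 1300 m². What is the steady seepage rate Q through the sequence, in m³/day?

Flow is perpendicular to layering, so the layers act in series and the equivalent K is the thickness-weighted harmonic mean.
Total thickness L = 9.27 + 5.88 + 1.95 + 4.19 = 21.29 m.
Σ(b_i/K_i) = 9.27/20.9 + 5.88/0.000357 + 1.95/2370 + 4.19/1.16 = 16475 d.
K_eq = L / Σ(b_i/K_i) = 21.29 / 16475 = 0.001292 m/day.
Q = K_eq · A · (Δh/L) = 0.001292 × 1300 × (4.48/21.29) = 0.3535 m³/day.

0.354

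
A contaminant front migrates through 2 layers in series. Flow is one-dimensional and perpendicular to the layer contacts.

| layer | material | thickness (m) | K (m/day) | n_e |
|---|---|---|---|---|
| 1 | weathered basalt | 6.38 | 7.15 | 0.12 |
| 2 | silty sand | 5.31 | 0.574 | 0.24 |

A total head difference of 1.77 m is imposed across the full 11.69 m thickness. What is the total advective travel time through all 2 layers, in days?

11.7

With flow normal to the layers, continuity requires the same specific discharge q through every layer.
Σ(b_i/K_i) = 6.38/7.15 + 5.31/0.574 = 10.14 d.
q = Δh / Σ(b_i/K_i) = 1.77 / 10.14 = 0.1745 m/day.
In each layer the seepage velocity is v_i = q/n_i, so the layer transit time is t_i = b_i·n_i / q:
  layer 1 (weathered basalt): t_1 = 6.38 × 0.12 / 0.1745 = 4.387 d
  layer 2 (silty sand): t_2 = 5.31 × 0.24 / 0.1745 = 7.303 d
Total t = Σ t_i = 11.69 days.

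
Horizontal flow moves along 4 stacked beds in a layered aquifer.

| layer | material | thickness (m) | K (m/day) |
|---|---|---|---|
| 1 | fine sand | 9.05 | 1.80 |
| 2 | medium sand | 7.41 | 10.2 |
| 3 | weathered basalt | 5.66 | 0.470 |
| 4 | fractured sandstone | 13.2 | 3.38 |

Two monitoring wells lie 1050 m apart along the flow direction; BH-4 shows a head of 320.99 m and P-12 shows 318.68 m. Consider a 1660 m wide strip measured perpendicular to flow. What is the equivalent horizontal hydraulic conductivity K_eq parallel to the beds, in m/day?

3.94

Flow is parallel to layering, so each bed carries its own Darcy discharge and the transmissivities add.
Σ(K_i·b_i) = 1.80×9.05 + 10.2×7.41 + 0.470×5.66 + 3.38×13.2 = 139.1 m²/day.
Total thickness b = 35.32 m, so K_eq = Σ(K_i·b_i)/b = 3.940 m/day.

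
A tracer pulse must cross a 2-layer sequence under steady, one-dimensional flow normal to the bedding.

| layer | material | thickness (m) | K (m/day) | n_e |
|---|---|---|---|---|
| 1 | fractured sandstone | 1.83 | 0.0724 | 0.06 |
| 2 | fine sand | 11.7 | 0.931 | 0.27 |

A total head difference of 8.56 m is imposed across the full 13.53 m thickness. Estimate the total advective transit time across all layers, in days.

With flow normal to the layers, continuity requires the same specific discharge q through every layer.
Σ(b_i/K_i) = 1.83/0.0724 + 11.7/0.931 = 37.84 d.
q = Δh / Σ(b_i/K_i) = 8.56 / 37.84 = 0.2262 m/day.
In each layer the seepage velocity is v_i = q/n_i, so the layer transit time is t_i = b_i·n_i / q:
  layer 1 (fractured sandstone): t_1 = 1.83 × 0.06 / 0.2262 = 0.4854 d
  layer 2 (fine sand): t_2 = 11.7 × 0.27 / 0.2262 = 13.97 d
Total t = Σ t_i = 14.45 days.

14.5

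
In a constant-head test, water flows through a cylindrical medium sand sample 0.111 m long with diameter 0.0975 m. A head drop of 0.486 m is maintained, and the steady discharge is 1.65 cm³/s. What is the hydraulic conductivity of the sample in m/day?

4.36

Cross-sectional area A = π·(d/2)² = π × (0.0975/2)² = 0.007466 m².
Convert discharge: 1.65 cm³/s = 1.650e-06 m³/s.
Darcy's law rearranged: K = Q·L / (A·Δh) = 1.650e-06 × 0.111 / (0.007466 × 0.486) = 5.047e-05 m/s = 4.361 m/day.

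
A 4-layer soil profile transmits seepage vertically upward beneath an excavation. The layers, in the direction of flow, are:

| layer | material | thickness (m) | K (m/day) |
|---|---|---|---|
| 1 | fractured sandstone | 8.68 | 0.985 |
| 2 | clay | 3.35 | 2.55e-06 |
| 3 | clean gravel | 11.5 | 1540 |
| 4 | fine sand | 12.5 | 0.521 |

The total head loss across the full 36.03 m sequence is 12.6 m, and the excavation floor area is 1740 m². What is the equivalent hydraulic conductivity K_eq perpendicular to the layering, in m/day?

2.74e-05

Flow is perpendicular to layering, so the layers act in series and the equivalent K is the thickness-weighted harmonic mean.
Total thickness L = 8.68 + 3.35 + 11.5 + 12.5 = 36.03 m.
Σ(b_i/K_i) = 8.68/0.985 + 3.35/2.55e-06 + 11.5/1540 + 12.5/0.521 = 1.314e+06 d.
K_eq = L / Σ(b_i/K_i) = 36.03 / 1.314e+06 = 2.743e-05 m/day.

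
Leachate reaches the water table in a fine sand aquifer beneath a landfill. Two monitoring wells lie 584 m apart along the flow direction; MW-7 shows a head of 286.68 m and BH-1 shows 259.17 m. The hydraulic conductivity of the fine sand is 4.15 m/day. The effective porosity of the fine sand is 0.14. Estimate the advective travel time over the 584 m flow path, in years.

Hydraulic gradient i = (286.68 − 259.17) / 584 = 27.51 / 584 = 0.04711.
Darcy flux q = K · i = 4.150 × 0.04711 = 0.1955 m/day.
Seepage velocity v = q / n_e = 0.1955 / 0.14 = 1.396 m/day.
Travel time t = L / v = 584 / 1.396 = 418.2 days = 1.145 years.

1.15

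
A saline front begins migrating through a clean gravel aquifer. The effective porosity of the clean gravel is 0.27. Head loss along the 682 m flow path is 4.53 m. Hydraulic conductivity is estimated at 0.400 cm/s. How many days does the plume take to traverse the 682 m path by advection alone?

80.2

Convert K: 0.400 cm/s × 864 = 345.6 m/day.
Hydraulic gradient i = Δh / L = 4.53 / 682 = 0.006642.
Darcy flux q = K · i = 345.6 × 0.006642 = 2.296 m/day.
Seepage velocity v = q / n_e = 2.296 / 0.27 = 8.502 m/day.
Travel time t = L / v = 682 / 8.502 = 80.22 days.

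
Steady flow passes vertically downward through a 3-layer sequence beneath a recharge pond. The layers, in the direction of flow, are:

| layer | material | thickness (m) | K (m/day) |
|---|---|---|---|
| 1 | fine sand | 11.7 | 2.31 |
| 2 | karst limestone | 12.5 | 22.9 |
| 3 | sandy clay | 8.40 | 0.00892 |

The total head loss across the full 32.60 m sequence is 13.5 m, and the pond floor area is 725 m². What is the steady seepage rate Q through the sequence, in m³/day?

10.3

Flow is perpendicular to layering, so the layers act in series and the equivalent K is the thickness-weighted harmonic mean.
Total thickness L = 11.7 + 12.5 + 8.40 = 32.60 m.
Σ(b_i/K_i) = 11.7/2.31 + 12.5/22.9 + 8.40/0.00892 = 947.3 d.
K_eq = L / Σ(b_i/K_i) = 32.60 / 947.3 = 0.03441 m/day.
Q = K_eq · A · (Δh/L) = 0.03441 × 725 × (13.5/32.60) = 10.33 m³/day.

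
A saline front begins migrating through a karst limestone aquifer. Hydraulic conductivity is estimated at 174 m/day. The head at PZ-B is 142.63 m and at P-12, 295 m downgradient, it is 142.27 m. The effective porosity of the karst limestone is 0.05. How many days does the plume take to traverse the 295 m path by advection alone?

Hydraulic gradient i = (142.63 − 142.27) / 295 = 0.36 / 295 = 0.001220.
Darcy flux q = K · i = 174.0 × 0.001220 = 0.2123 m/day.
Seepage velocity v = q / n_e = 0.2123 / 0.05 = 4.247 m/day.
Travel time t = L / v = 295 / 4.247 = 69.46 days.

69.5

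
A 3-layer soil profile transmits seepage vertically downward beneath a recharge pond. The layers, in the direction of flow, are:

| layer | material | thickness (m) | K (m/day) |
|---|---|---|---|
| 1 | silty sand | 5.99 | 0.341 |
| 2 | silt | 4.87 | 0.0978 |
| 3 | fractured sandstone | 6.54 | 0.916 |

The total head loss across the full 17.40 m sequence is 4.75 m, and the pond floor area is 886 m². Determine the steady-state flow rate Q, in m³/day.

56.5

Flow is perpendicular to layering, so the layers act in series and the equivalent K is the thickness-weighted harmonic mean.
Total thickness L = 5.99 + 4.87 + 6.54 = 17.40 m.
Σ(b_i/K_i) = 5.99/0.341 + 4.87/0.0978 + 6.54/0.916 = 74.50 d.
K_eq = L / Σ(b_i/K_i) = 17.40 / 74.50 = 0.2336 m/day.
Q = K_eq · A · (Δh/L) = 0.2336 × 886 × (4.75/17.40) = 56.49 m³/day.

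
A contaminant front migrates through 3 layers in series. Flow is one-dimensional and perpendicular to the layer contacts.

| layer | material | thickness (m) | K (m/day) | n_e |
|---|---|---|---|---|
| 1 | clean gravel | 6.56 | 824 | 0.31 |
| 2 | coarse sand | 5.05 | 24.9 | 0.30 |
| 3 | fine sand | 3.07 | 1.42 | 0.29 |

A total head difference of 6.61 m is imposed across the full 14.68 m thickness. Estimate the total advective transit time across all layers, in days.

With flow normal to the layers, continuity requires the same specific discharge q through every layer.
Σ(b_i/K_i) = 6.56/824 + 5.05/24.9 + 3.07/1.42 = 2.373 d.
q = Δh / Σ(b_i/K_i) = 6.61 / 2.373 = 2.786 m/day.
In each layer the seepage velocity is v_i = q/n_i, so the layer transit time is t_i = b_i·n_i / q:
  layer 1 (clean gravel): t_1 = 6.56 × 0.31 / 2.786 = 0.7300 d
  layer 2 (coarse sand): t_2 = 5.05 × 0.30 / 2.786 = 0.5438 d
  layer 3 (fine sand): t_3 = 3.07 × 0.29 / 2.786 = 0.3196 d
Total t = Σ t_i = 1.593 days.

1.59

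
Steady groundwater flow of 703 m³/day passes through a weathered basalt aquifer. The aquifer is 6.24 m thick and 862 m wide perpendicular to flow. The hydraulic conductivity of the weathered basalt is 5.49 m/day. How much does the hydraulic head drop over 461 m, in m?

Cross-sectional area A = 862 × 6.24 = 5379 m².
From Q = K·A·i, i = Q / (K·A) = 703 / (5.490 × 5379) = 0.02381.
Head loss Δh = i · L = 0.02381 × 461 = 10.97 m.

11.0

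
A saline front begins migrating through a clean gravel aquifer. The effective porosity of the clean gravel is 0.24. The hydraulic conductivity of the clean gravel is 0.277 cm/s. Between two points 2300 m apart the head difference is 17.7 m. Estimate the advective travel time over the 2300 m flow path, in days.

Convert K: 0.277 cm/s × 864 = 239.3 m/day.
Hydraulic gradient i = Δh / L = 17.7 / 2300 = 0.007696.
Darcy flux q = K · i = 239.3 × 0.007696 = 1.842 m/day.
Seepage velocity v = q / n_e = 1.842 / 0.24 = 7.674 m/day.
Travel time t = L / v = 2300 / 7.674 = 299.7 days.

300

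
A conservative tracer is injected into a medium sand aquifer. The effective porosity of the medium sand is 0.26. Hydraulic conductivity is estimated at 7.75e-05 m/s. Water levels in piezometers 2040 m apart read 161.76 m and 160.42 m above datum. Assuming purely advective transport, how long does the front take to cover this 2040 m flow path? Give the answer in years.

Convert K: 7.75e-05 m/s × 86400 = 6.696 m/day.
Hydraulic gradient i = (161.76 − 160.42) / 2040 = 1.34 / 2040 = 0.0006569.
Darcy flux q = K · i = 6.696 × 0.0006569 = 0.004398 m/day.
Seepage velocity v = q / n_e = 0.004398 / 0.26 = 0.01692 m/day.
Travel time t = L / v = 2040 / 0.01692 = 1.206e+05 days = 330.2 years.

330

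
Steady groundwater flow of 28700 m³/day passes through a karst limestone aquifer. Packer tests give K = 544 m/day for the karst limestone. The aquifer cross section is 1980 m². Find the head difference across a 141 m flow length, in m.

From Q = K·A·i, i = Q / (K·A) = 28700 / (544.0 × 1980) = 0.02665.
Head loss Δh = i · L = 0.02665 × 141 = 3.757 m.

3.76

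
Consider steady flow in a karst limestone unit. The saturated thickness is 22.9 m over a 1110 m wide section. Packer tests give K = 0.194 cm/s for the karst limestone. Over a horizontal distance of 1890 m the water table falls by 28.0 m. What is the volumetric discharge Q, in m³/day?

63100

Convert K: 0.194 cm/s × 864 = 167.6 m/day.
Cross-sectional area A = 1110 × 22.9 = 25419 m².
Hydraulic gradient i = Δh / L = 28.0 / 1890 = 0.01481.
Darcy's law: Q = K · A · i = 167.6 × 25419 × 0.01481 = 63120 m³/day.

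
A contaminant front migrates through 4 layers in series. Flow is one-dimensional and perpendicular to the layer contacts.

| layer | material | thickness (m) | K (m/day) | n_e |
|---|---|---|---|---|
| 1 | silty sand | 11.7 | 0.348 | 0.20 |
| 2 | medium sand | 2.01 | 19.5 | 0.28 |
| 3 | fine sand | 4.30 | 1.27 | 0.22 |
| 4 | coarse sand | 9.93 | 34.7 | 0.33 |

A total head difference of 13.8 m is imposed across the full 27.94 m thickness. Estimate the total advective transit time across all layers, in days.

19.3

With flow normal to the layers, continuity requires the same specific discharge q through every layer.
Σ(b_i/K_i) = 11.7/0.348 + 2.01/19.5 + 4.30/1.27 + 9.93/34.7 = 37.40 d.
q = Δh / Σ(b_i/K_i) = 13.8 / 37.40 = 0.3690 m/day.
In each layer the seepage velocity is v_i = q/n_i, so the layer transit time is t_i = b_i·n_i / q:
  layer 1 (silty sand): t_1 = 11.7 × 0.20 / 0.3690 = 6.341 d
  layer 2 (medium sand): t_2 = 2.01 × 0.28 / 0.3690 = 1.525 d
  layer 3 (fine sand): t_3 = 4.30 × 0.22 / 0.3690 = 2.564 d
  layer 4 (coarse sand): t_4 = 9.93 × 0.33 / 0.3690 = 8.880 d
Total t = Σ t_i = 19.31 days.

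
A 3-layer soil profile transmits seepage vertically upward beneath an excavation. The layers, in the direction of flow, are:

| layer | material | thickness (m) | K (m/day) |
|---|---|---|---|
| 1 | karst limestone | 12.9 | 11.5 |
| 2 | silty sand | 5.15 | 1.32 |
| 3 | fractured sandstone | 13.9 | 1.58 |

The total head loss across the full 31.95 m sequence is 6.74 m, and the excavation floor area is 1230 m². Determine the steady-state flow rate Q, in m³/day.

600

Flow is perpendicular to layering, so the layers act in series and the equivalent K is the thickness-weighted harmonic mean.
Total thickness L = 12.9 + 5.15 + 13.9 = 31.95 m.
Σ(b_i/K_i) = 12.9/11.5 + 5.15/1.32 + 13.9/1.58 = 13.82 d.
K_eq = L / Σ(b_i/K_i) = 31.95 / 13.82 = 2.312 m/day.
Q = K_eq · A · (Δh/L) = 2.312 × 1230 × (6.74/31.95) = 599.8 m³/day.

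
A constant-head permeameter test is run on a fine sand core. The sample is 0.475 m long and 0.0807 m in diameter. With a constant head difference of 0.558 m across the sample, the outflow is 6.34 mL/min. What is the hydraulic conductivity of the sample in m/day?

Cross-sectional area A = π·(d/2)² = π × (0.0807/2)² = 0.005115 m².
Convert discharge: 6.34 mL/min = 1.057e-07 m³/s.
Darcy's law rearranged: K = Q·L / (A·Δh) = 1.057e-07 × 0.475 / (0.005115 × 0.558) = 1.759e-05 m/s = 1.519 m/day.

1.52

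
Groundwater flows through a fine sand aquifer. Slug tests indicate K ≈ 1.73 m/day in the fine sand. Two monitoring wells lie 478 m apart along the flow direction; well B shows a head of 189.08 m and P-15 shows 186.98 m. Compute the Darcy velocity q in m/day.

0.00760

Hydraulic gradient i = (189.08 − 186.98) / 478 = 2.1 / 478 = 0.004393.
Specific discharge q = K · i = 1.730 × 0.004393 = 0.007600 m/day.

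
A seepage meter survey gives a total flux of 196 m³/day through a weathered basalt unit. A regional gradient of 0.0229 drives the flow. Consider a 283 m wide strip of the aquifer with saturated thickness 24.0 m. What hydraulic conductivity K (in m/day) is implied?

Cross-sectional area A = 283 × 24.0 = 6792 m².
Hydraulic gradient i = 0.0229.
From Q = K·A·i, K = Q / (A·i) = 196 / (6792 × 0.02290) = 1.260 m/day.

1.26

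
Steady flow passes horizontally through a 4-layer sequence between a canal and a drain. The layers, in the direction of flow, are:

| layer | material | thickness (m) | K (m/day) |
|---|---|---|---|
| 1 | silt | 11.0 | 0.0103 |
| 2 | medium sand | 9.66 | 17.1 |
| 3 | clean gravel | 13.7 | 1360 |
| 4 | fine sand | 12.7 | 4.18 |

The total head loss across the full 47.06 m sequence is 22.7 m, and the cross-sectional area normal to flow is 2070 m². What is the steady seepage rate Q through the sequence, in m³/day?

43.9

Flow is perpendicular to layering, so the layers act in series and the equivalent K is the thickness-weighted harmonic mean.
Total thickness L = 11.0 + 9.66 + 13.7 + 12.7 = 47.06 m.
Σ(b_i/K_i) = 11.0/0.0103 + 9.66/17.1 + 13.7/1360 + 12.7/4.18 = 1072 d.
K_eq = L / Σ(b_i/K_i) = 47.06 / 1072 = 0.04392 m/day.
Q = K_eq · A · (Δh/L) = 0.04392 × 2070 × (22.7/47.06) = 43.85 m³/day.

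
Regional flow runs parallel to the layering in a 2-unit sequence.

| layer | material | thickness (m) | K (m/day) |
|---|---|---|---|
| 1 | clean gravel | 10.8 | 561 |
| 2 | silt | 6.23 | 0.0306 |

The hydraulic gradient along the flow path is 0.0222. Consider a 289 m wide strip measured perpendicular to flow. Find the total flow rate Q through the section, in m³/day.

Flow is parallel to layering, so each bed carries its own Darcy discharge and the transmissivities add.
Σ(K_i·b_i) = 561×10.8 + 0.0306×6.23 = 6059 m²/day.
Hydraulic gradient i = 0.0222.
Q = Σ(K_i·b_i) · W · i = 6059 × 289 × 0.02220 = 38873 m³/day.

38900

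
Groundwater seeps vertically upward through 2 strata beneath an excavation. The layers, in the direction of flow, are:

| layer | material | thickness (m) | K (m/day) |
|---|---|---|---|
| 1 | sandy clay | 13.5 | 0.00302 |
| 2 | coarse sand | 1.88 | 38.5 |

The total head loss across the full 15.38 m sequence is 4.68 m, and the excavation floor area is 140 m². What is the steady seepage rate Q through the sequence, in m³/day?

0.147

Flow is perpendicular to layering, so the layers act in series and the equivalent K is the thickness-weighted harmonic mean.
Total thickness L = 13.5 + 1.88 = 15.38 m.
Σ(b_i/K_i) = 13.5/0.00302 + 1.88/38.5 = 4470 d.
K_eq = L / Σ(b_i/K_i) = 15.38 / 4470 = 0.003441 m/day.
Q = K_eq · A · (Δh/L) = 0.003441 × 140 × (4.68/15.38) = 0.1466 m³/day.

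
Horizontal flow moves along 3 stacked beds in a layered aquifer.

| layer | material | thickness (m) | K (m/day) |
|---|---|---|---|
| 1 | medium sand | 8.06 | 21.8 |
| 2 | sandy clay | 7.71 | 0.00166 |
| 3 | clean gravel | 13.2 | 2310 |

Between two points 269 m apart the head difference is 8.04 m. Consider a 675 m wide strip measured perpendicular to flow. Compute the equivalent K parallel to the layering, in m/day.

Flow is parallel to layering, so each bed carries its own Darcy discharge and the transmissivities add.
Σ(K_i·b_i) = 21.8×8.06 + 0.00166×7.71 + 2310×13.2 = 30668 m²/day.
Total thickness b = 28.97 m, so K_eq = Σ(K_i·b_i)/b = 1059 m/day.

1060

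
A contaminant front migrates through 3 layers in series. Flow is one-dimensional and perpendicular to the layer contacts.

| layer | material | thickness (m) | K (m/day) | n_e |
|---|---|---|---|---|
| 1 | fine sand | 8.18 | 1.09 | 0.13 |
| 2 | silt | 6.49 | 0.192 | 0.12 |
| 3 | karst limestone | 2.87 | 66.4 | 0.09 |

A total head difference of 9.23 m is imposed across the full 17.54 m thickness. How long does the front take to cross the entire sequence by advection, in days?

With flow normal to the layers, continuity requires the same specific discharge q through every layer.
Σ(b_i/K_i) = 8.18/1.09 + 6.49/0.192 + 2.87/66.4 = 41.35 d.
q = Δh / Σ(b_i/K_i) = 9.23 / 41.35 = 0.2232 m/day.
In each layer the seepage velocity is v_i = q/n_i, so the layer transit time is t_i = b_i·n_i / q:
  layer 1 (fine sand): t_1 = 8.18 × 0.13 / 0.2232 = 4.764 d
  layer 2 (silt): t_2 = 6.49 × 0.12 / 0.2232 = 3.489 d
  layer 3 (karst limestone): t_3 = 2.87 × 0.09 / 0.2232 = 1.157 d
Total t = Σ t_i = 9.410 days.

9.41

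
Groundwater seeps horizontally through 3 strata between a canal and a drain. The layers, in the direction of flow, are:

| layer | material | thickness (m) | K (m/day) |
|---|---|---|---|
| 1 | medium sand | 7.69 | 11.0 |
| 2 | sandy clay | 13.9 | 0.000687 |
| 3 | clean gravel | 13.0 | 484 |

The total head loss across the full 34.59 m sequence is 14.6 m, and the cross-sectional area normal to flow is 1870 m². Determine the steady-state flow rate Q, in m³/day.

Flow is perpendicular to layering, so the layers act in series and the equivalent K is the thickness-weighted harmonic mean.
Total thickness L = 7.69 + 13.9 + 13.0 = 34.59 m.
Σ(b_i/K_i) = 7.69/11.0 + 13.9/0.000687 + 13.0/484 = 20234 d.
K_eq = L / Σ(b_i/K_i) = 34.59 / 20234 = 0.001710 m/day.
Q = K_eq · A · (Δh/L) = 0.001710 × 1870 × (14.6/34.59) = 1.349 m³/day.

1.35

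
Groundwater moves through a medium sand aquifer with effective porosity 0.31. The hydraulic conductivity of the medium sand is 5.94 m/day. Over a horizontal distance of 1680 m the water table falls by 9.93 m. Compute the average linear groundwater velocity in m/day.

Hydraulic gradient i = Δh / L = 9.93 / 1680 = 0.005911.
Darcy flux q = K · i = 5.940 × 0.005911 = 0.03511 m/day.
Seepage velocity v = q / n_e = 0.03511 / 0.31 = 0.1133 m/day.

0.113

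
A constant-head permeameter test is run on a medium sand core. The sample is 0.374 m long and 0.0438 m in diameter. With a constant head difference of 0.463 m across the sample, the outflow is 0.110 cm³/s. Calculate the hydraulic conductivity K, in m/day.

5.10

Cross-sectional area A = π·(d/2)² = π × (0.0438/2)² = 0.001507 m².
Convert discharge: 0.110 cm³/s = 1.100e-07 m³/s.
Darcy's law rearranged: K = Q·L / (A·Δh) = 1.100e-07 × 0.374 / (0.001507 × 0.463) = 5.897e-05 m/s = 5.095 m/day.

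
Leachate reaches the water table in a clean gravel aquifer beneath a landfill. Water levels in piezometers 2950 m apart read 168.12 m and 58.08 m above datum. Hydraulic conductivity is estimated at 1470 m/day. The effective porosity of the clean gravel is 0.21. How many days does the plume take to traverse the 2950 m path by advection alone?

Hydraulic gradient i = (168.12 − 58.08) / 2950 = 110.04 / 2950 = 0.03730.
Darcy flux q = K · i = 1470 × 0.03730 = 54.83 m/day.
Seepage velocity v = q / n_e = 54.83 / 0.21 = 261.1 m/day.
Travel time t = L / v = 2950 / 261.1 = 11.30 days.

11.3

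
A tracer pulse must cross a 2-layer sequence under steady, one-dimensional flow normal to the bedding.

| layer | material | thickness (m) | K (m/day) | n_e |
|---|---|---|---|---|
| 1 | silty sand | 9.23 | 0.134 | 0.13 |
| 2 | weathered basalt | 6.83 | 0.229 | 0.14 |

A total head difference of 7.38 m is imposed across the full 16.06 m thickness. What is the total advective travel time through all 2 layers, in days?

28.8

With flow normal to the layers, continuity requires the same specific discharge q through every layer.
Σ(b_i/K_i) = 9.23/0.134 + 6.83/0.229 = 98.71 d.
q = Δh / Σ(b_i/K_i) = 7.38 / 98.71 = 0.07477 m/day.
In each layer the seepage velocity is v_i = q/n_i, so the layer transit time is t_i = b_i·n_i / q:
  layer 1 (silty sand): t_1 = 9.23 × 0.13 / 0.07477 = 16.05 d
  layer 2 (weathered basalt): t_2 = 6.83 × 0.14 / 0.07477 = 12.79 d
Total t = Σ t_i = 28.84 days.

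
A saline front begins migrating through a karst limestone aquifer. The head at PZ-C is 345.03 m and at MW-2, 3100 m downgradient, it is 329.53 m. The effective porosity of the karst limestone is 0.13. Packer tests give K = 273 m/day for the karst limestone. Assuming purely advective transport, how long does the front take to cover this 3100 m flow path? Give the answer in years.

Hydraulic gradient i = (345.03 − 329.53) / 3100 = 15.5 / 3100 = 0.005000.
Darcy flux q = K · i = 273.0 × 0.005000 = 1.365 m/day.
Seepage velocity v = q / n_e = 1.365 / 0.13 = 10.50 m/day.
Travel time t = L / v = 3100 / 10.50 = 295.2 days = 0.8083 years.

0.808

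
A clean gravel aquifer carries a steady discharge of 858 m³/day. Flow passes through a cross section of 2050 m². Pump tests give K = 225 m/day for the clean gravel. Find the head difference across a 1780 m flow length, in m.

3.31

From Q = K·A·i, i = Q / (K·A) = 858 / (225.0 × 2050) = 0.001860.
Head loss Δh = i · L = 0.001860 × 1780 = 3.311 m.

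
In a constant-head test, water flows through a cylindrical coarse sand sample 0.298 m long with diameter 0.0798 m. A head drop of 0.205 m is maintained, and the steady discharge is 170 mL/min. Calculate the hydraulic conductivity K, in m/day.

Cross-sectional area A = π·(d/2)² = π × (0.0798/2)² = 0.005001 m².
Convert discharge: 170 mL/min = 2.833e-06 m³/s.
Darcy's law rearranged: K = Q·L / (A·Δh) = 2.833e-06 × 0.298 / (0.005001 × 0.205) = 0.0008235 m/s = 71.15 m/day.

71.2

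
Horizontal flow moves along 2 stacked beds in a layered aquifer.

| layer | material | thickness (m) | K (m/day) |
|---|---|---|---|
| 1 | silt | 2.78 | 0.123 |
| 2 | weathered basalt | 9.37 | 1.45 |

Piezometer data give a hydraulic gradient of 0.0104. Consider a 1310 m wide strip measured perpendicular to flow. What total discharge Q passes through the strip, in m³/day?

190

Flow is parallel to layering, so each bed carries its own Darcy discharge and the transmissivities add.
Σ(K_i·b_i) = 0.123×2.78 + 1.45×9.37 = 13.93 m²/day.
Hydraulic gradient i = 0.0104.
Q = Σ(K_i·b_i) · W · i = 13.93 × 1310 × 0.01040 = 189.8 m³/day.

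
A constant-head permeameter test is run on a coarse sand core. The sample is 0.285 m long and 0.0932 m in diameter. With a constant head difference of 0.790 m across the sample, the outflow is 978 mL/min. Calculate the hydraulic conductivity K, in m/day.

Cross-sectional area A = π·(d/2)² = π × (0.0932/2)² = 0.006822 m².
Convert discharge: 978 mL/min = 1.630e-05 m³/s.
Darcy's law rearranged: K = Q·L / (A·Δh) = 1.630e-05 × 0.285 / (0.006822 × 0.790) = 0.0008620 m/s = 74.47 m/day.

74.5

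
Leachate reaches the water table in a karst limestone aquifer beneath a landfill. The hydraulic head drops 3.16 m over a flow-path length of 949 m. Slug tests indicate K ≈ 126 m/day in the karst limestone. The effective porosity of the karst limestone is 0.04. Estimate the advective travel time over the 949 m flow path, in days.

Hydraulic gradient i = Δh / L = 3.16 / 949 = 0.003330.
Darcy flux q = K · i = 126.0 × 0.003330 = 0.4196 m/day.
Seepage velocity v = q / n_e = 0.4196 / 0.04 = 10.49 m/day.
Travel time t = L / v = 949 / 10.49 = 90.48 days.

90.5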